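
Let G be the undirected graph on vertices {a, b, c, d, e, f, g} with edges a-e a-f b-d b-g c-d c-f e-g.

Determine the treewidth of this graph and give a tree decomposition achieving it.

Treewidth 2.
One such decomposition:
Bags: B1 = {c, d, f}  B2 = {b, d, f}  B3 = {b, f, g}  B4 = {e, f, g}  B5 = {a, e, f}
Tree: B1–B2, B2–B3, B3–B4, B4–B5

Every bag has size at most 3, so the width is 3 − 1 = 2 and tw(G) ≤ 2. The edges f–c–d–b–g–e–a–f form a cycle, so G is not a tree and its treewidth is at least 2. The upper and lower bounds meet at 2, so that is the treewidth.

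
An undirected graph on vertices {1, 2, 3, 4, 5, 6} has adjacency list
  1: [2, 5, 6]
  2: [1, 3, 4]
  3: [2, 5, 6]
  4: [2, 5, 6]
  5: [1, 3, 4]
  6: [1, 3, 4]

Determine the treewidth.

3

A width-3 tree decomposition is:
Bags: B1 = {1, 3, 4, 6}  B2 = {1, 2, 3, 4}  B3 = {1, 3, 4, 5}
Tree: B1–B2, B2–B3
Each bag holds 4 vertices, so the decomposition has width 3, which upper-bounds the treewidth. For the lower bound: the 4 vertex sets {4,6}, {2,3}, {1}, {5} are disjoint, each induces a connected subgraph, and every pair is joined by at least one edge of G. Contracting each set to a single vertex therefore yields K_{4} as a minor, and since treewidth is minor-monotone, tw(G) ≥ tw(K_{4}) = 3. Therefore the treewidth is 3.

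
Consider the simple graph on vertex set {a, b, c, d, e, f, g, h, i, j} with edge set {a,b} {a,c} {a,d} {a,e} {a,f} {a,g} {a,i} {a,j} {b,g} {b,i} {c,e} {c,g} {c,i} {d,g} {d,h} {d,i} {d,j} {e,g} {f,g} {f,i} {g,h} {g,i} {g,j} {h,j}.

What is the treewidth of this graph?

A width-3 tree decomposition is:
Bags: B1 = {a, d, g, i}  B2 = {a, d, g, j}  B3 = {a, b, g, i}  B4 = {a, c, g, i}  B5 = {a, f, g, i}  B6 = {a, c, e, g}  B7 = {d, g, h, j}
Tree: B1–B2, B1–B3, B3–B4, B4–B5, B4–B6, B2–B7
Every bag has size at most 4, so the width is 4 − 1 = 3 and tw(G) ≤ 3. For the lower bound, the 4 vertices {d, g, h, j} are pairwise adjacent, and any tree decomposition puts a clique entirely inside one bag — forcing width ≥ 3. The upper and lower bounds meet at 3, so that is the treewidth.

3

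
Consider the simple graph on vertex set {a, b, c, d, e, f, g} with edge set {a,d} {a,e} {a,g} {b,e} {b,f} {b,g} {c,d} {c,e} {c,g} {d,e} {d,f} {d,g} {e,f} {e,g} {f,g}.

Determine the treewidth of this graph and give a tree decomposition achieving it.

Treewidth 3.
One such decomposition:
Bags: B1 = {c, d, e, g}  B2 = {d, e, f, g}  B3 = {a, d, e, g}  B4 = {b, e, f, g}
Tree: B1–B2, B1–B3, B2–B4

The largest bag has 4 vertices, giving width 3; this decomposition certifies tw(G) ≤ 3. Conversely, {d, e, f, g} is a clique of size 4, and the vertices of any clique must share a bag in every tree decomposition; so some bag has ≥ 4 vertices and tw(G) ≥ 3. Therefore the treewidth is 3.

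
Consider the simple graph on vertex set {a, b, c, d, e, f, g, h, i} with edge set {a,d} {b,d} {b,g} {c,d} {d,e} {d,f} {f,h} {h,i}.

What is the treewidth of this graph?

1

A width-1 tree decomposition is:
Bags: B1 = {f, h}  B2 = {d, f}  B3 = {b, d}  B4 = {b, g}  B5 = {d, e}  B6 = {a, d}  B7 = {h, i}  B8 = {c, d}
Tree: B1–B2, B2–B3, B3–B4, B3–B5, B3–B6, B1–B7, B2–B8
Every bag has size at most 2, so the width is 2 − 1 = 1 and tw(G) ≤ 1. Since G has at least one edge (e.g. f–h), it is not an edgeless graph, so tw(G) ≥ 1. The upper and lower bounds meet at 1, so that is the treewidth.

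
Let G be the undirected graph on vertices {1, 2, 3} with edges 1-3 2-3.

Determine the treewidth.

A width-1 tree decomposition is:
Bags: B1 = {2, 3}  B2 = {1, 3}
Tree: B1–B2
Each bag holds 2 vertices, so the decomposition has width 1, which upper-bounds the treewidth. Since G has at least one edge (e.g. 2–3), it is not an edgeless graph, so tw(G) ≥ 1. Combining the bounds, tw(G) = 1.

1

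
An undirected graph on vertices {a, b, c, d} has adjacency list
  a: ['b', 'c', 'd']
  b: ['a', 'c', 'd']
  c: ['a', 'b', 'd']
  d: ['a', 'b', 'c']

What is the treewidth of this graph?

A width-3 tree decomposition is:
Bags: B1 = {a, b, c, d}
Tree: (single bag)
A single bag containing all 4 vertices is trivially a valid decomposition of width 3. Conversely, {a, b, c, d} is a clique of size 4, and the vertices of any clique must share a bag in every tree decomposition; so some bag has ≥ 4 vertices and tw(G) ≥ 3. Combining the bounds, tw(G) = 3.

3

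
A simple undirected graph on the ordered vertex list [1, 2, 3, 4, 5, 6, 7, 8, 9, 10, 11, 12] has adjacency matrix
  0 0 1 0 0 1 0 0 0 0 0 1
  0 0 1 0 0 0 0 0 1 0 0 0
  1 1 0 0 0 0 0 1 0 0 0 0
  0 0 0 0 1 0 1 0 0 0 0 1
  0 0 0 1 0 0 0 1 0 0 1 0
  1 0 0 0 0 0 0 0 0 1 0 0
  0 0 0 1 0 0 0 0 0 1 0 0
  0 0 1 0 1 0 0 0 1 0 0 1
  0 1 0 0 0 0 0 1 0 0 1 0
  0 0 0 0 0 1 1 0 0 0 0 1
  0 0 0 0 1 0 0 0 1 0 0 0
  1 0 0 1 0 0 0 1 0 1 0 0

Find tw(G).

3

A width-3 tree decomposition is:
Bags: B1 = {2, 3, 9, 11}  B2 = {3, 8, 9, 11}  B3 = {3, 5, 8, 11}  B4 = {1, 3, 5, 8}  B5 = {1, 5, 8, 12}  B6 = {1, 4, 5, 12}  B7 = {1, 4, 6, 12}  B8 = {4, 6, 10, 12}  B9 = {4, 6, 7, 10}
Tree: B1–B2, B2–B3, B3–B4, B4–B5, B5–B6, B6–B7, B7–B8, B8–B9
Each bag holds 4 vertices, so the decomposition has width 3, which upper-bounds the treewidth. For the lower bound: the 4 vertex sets {2,9,11}, {3}, {8}, {1,4,5,12} are disjoint, each induces a connected subgraph, and every pair is joined by at least one edge of G. Contracting each set to a single vertex therefore yields K_{4} as a minor, and since treewidth is minor-monotone, tw(G) ≥ tw(K_{4}) = 3. The upper and lower bounds meet at 3, so that is the treewidth.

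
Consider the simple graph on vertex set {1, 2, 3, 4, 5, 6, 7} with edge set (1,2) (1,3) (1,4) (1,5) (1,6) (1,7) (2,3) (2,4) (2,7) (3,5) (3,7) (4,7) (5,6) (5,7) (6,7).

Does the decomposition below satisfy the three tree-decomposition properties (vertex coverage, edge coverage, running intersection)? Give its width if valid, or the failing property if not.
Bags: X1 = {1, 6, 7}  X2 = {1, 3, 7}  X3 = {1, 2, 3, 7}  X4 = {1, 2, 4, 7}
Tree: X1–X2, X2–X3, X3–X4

A tree decomposition must satisfy three properties: every vertex lies in some bag; for every edge, both endpoints lie together in some bag; and for every vertex, the bags containing it form a connected subtree. Here vertex 5 appears in no bag, so the decomposition is invalid.

No — vertex 5 appears in no bag.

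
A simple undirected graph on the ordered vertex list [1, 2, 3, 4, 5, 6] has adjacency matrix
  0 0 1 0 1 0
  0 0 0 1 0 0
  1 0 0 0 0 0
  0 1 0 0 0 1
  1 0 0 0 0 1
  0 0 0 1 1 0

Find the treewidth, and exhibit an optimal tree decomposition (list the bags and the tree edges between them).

Every bag has size at most 2, so the width is 2 − 1 = 1 and tw(G) ≤ 1. Since G has at least one edge (e.g. 1–5), it is not an edgeless graph, so tw(G) ≥ 1. Therefore the treewidth is 1.

Treewidth 1.
One optimal decomposition is:
Bags: B1 = {1, 5}  B2 = {1, 3}  B3 = {5, 6}  B4 = {4, 6}  B5 = {2, 4}
Tree: B1–B2, B1–B3, B3–B4, B4–B5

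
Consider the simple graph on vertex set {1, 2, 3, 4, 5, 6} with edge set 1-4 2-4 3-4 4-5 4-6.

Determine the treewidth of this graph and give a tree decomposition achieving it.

Each bag holds 2 vertices, so the decomposition has width 1, which upper-bounds the treewidth. Since G has at least one edge (e.g. 2–4), it is not an edgeless graph, so tw(G) ≥ 1. Therefore the treewidth is 1.

Treewidth 1.
One optimal decomposition is:
Bags: B1 = {2, 4}  B2 = {4, 6}  B3 = {1, 4}  B4 = {4, 5}  B5 = {3, 4}
Tree: B1–B2, B2–B3, B3–B4, B1–B5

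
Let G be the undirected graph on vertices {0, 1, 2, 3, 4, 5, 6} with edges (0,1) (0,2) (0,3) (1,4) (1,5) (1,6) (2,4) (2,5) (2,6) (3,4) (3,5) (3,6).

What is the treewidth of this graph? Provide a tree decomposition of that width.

Treewidth 3.
One optimal decomposition is:
Bags: B1 = {1, 2, 3, 4}  B2 = {0, 1, 2, 3}  B3 = {1, 2, 3, 5}  B4 = {1, 2, 3, 6}
Tree: B1–B2, B2–B3, B3–B4

Each bag holds 4 vertices, so the decomposition has width 3, which upper-bounds the treewidth. For the lower bound: the 4 vertex sets {2,4}, {0,3}, {1}, {5} are disjoint, each induces a connected subgraph, and every pair is joined by at least one edge of G. Contracting each set to a single vertex therefore yields K_{4} as a minor, and since treewidth is minor-monotone, tw(G) ≥ tw(K_{4}) = 3. Hence tw(G) = 3 exactly.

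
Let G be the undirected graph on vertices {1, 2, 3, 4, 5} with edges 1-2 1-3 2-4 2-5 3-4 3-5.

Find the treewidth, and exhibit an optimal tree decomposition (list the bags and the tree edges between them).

Every bag has size at most 3, so the width is 3 − 1 = 2 and tw(G) ≤ 2. Since 4–3–1–2–4 is a cycle in G, G is not acyclic. Forests are exactly the graphs of treewidth ≤ 1, so tw(G) ≥ 2. The upper and lower bounds meet at 2, so that is the treewidth.

Treewidth 2.
One optimal decomposition is:
Bags: B1 = {2, 3, 4}  B2 = {1, 2, 3}  B3 = {2, 3, 5}
Tree: B1–B2, B2–B3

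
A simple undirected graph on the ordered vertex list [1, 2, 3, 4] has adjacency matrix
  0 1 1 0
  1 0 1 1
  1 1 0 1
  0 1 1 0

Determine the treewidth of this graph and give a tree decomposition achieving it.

Treewidth 2.
One optimal decomposition is:
Bags: B1 = {2, 3, 4}  B2 = {1, 2, 3}
Tree: B1–B2

The largest bag has 3 vertices, giving width 2; this decomposition certifies tw(G) ≤ 2. On the other hand G contains the 3-clique {1, 2, 3}. A clique must lie in a single bag of any decomposition, so no decomposition can have width below 2. The upper and lower bounds meet at 2, so that is the treewidth.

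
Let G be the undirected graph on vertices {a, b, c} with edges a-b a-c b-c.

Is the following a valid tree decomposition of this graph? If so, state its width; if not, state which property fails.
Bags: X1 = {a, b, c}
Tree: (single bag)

Yes; width 2.

Checking the three conditions: (i) the bags cover all of {a, b, c}; (ii) for each edge, some bag contains both endpoints; (iii) the bags containing any fixed vertex form a subtree. All hold, so the decomposition is valid with width 3 − 1 = 2.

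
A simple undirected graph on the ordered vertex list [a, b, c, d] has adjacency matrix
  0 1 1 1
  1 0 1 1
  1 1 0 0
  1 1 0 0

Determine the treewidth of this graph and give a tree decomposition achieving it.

Treewidth 2.
One such decomposition:
Bags: B1 = {a, b, d}  B2 = {a, b, c}
Tree: B1–B2

Each bag holds 3 vertices, so the decomposition has width 2, which upper-bounds the treewidth. For the lower bound, the 3 vertices {a, b, d} are pairwise adjacent, and any tree decomposition puts a clique entirely inside one bag — forcing width ≥ 2. Therefore the treewidth is 2.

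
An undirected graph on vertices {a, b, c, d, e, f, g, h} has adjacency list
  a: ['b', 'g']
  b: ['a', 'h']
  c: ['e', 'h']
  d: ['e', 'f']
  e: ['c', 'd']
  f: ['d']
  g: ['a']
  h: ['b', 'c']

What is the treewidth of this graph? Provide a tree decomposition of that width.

The largest bag has 2 vertices, giving width 1; this decomposition certifies tw(G) ≤ 1. Any graph with an edge has treewidth ≥ 1, and G has the edge f–d. Combining the bounds, tw(G) = 1.

Treewidth 1.
Bags: B1 = {d, f}  B2 = {d, e}  B3 = {c, e}  B4 = {c, h}  B5 = {b, h}  B6 = {a, b}  B7 = {a, g}
Tree: B1–B2, B2–B3, B3–B4, B4–B5, B5–B6, B6–B7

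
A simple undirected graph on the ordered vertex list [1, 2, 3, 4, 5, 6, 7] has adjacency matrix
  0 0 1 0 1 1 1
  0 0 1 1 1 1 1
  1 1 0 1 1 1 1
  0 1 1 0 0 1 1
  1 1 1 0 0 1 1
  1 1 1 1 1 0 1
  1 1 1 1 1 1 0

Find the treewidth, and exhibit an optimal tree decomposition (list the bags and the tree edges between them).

Treewidth 4.
One such decomposition:
Bags: B1 = {2, 3, 5, 6, 7}  B2 = {1, 3, 5, 6, 7}  B3 = {2, 3, 4, 6, 7}
Tree: B1–B2, B1–B3

The largest bag has 5 vertices, giving width 4; this decomposition certifies tw(G) ≤ 4. For the lower bound, the 5 vertices {1, 3, 5, 6, 7} are pairwise adjacent, and any tree decomposition puts a clique entirely inside one bag — forcing width ≥ 4. Hence tw(G) = 4 exactly.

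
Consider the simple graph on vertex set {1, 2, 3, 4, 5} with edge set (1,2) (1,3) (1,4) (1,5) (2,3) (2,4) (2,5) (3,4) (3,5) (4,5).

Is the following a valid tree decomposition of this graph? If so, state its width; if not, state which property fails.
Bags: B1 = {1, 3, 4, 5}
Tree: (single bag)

A tree decomposition must satisfy three properties: every vertex lies in some bag; for every edge, both endpoints lie together in some bag; and for every vertex, the bags containing it form a connected subtree. Here vertex 2 appears in no bag, so the decomposition is invalid.

No — vertex 2 appears in no bag.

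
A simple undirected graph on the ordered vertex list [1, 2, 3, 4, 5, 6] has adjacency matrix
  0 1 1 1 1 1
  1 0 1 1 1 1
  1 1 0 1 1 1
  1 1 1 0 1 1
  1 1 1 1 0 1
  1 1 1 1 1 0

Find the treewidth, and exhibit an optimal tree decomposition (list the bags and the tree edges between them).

With just one bag of size 6, the width is 6 − 1 = 5, so tw(G) ≤ 5. On the other hand G contains the 6-clique {1, 2, 3, 4, 5, 6}. A clique must lie in a single bag of any decomposition, so no decomposition can have width below 5. Therefore the treewidth is 5.

Treewidth 5.
One optimal decomposition is:
Bags: B1 = {1, 2, 3, 4, 5, 6}
Tree: (single bag)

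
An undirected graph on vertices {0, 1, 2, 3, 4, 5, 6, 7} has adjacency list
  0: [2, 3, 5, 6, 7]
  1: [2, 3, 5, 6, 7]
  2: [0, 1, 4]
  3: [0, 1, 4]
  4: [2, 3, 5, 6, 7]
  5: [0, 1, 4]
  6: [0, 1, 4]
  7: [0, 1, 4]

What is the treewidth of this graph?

3

A width-3 tree decomposition is:
Bags: B1 = {0, 1, 4, 6}  B2 = {0, 1, 4, 7}  B3 = {0, 1, 3, 4}  B4 = {0, 1, 2, 4}  B5 = {0, 1, 4, 5}
Tree: B1–B2, B2–B3, B3–B4, B4–B5
The largest bag has 4 vertices, giving width 3; this decomposition certifies tw(G) ≤ 3. For the lower bound: the 4 vertex sets {0,6}, {4,7}, {1}, {3} are disjoint, each induces a connected subgraph, and every pair is joined by at least one edge of G. Contracting each set to a single vertex therefore yields K_{4} as a minor, and since treewidth is minor-monotone, tw(G) ≥ tw(K_{4}) = 3. The upper and lower bounds meet at 3, so that is the treewidth.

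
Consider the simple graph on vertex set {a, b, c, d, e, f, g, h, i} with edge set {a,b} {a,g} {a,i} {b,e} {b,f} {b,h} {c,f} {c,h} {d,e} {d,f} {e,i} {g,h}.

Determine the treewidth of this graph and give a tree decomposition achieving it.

Treewidth 3.
Bags: B1 = {c, d, f, h}  B2 = {b, d, f, h}  B3 = {b, d, e, h}  B4 = {b, e, g, h}  B5 = {a, b, e, g}  B6 = {a, e, g, i}
Tree: B1–B2, B2–B3, B3–B4, B4–B5, B5–B6

Every bag has size at most 4, so the width is 4 − 1 = 3 and tw(G) ≤ 3. For the lower bound: the 4 vertex sets {c,d,f}, {h}, {b}, {a,e,g,i} are disjoint, each induces a connected subgraph, and every pair is joined by at least one edge of G. Contracting each set to a single vertex therefore yields K_{4} as a minor, and since treewidth is minor-monotone, tw(G) ≥ tw(K_{4}) = 3. Combining the bounds, tw(G) = 3.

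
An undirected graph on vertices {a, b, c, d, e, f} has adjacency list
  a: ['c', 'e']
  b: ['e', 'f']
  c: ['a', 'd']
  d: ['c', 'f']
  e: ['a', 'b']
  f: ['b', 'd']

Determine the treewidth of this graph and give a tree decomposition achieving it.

Treewidth 2.
Bags: B1 = {a, b, e}  B2 = {a, b, f}  B3 = {a, d, f}  B4 = {a, c, d}
Tree: B1–B2, B2–B3, B3–B4

The largest bag has 3 vertices, giving width 2; this decomposition certifies tw(G) ≤ 2. For the lower bound, G contains the cycle a–e–b–f–d–c–a, so G is not a forest; only forests have treewidth ≤ 1, hence tw(G) ≥ 2. Combining the bounds, tw(G) = 2.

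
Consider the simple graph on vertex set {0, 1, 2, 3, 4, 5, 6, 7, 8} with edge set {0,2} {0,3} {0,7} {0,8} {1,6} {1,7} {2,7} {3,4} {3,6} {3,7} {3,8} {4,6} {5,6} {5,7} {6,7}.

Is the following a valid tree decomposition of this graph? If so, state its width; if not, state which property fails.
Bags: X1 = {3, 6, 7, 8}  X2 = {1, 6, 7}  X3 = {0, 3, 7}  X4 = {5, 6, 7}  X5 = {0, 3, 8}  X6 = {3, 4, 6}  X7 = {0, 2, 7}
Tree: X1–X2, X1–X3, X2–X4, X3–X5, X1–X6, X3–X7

A tree decomposition must satisfy three properties: every vertex lies in some bag; for every edge, both endpoints lie together in some bag; and for every vertex, the bags containing it form a connected subtree. Here bags containing vertex 8 are not connected in the tree, so the decomposition is invalid.

No — bags containing vertex 8 are not connected in the tree.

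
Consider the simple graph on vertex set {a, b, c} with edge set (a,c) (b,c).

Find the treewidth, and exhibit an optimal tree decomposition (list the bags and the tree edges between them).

Each bag holds 2 vertices, so the decomposition has width 1, which upper-bounds the treewidth. Since G has at least one edge (e.g. b–c), it is not an edgeless graph, so tw(G) ≥ 1. Combining the bounds, tw(G) = 1.

Treewidth 1.
Bags: B1 = {b, c}  B2 = {a, c}
Tree: B1–B2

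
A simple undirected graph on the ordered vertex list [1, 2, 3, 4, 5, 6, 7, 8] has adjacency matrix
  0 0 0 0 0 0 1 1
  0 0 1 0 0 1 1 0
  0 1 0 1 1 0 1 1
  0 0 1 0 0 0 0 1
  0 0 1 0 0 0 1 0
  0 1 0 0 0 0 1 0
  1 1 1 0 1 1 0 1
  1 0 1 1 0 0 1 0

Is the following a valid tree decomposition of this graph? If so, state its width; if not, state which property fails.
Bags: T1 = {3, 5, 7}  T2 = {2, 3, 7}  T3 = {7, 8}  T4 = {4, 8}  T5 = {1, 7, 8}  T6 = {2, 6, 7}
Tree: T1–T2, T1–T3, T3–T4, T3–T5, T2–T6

A tree decomposition must satisfy three properties: every vertex lies in some bag; for every edge, both endpoints lie together in some bag; and for every vertex, the bags containing it form a connected subtree. Here edge (3,8) lies in no bag, so the decomposition is invalid.

No — edge (3,8) lies in no bag.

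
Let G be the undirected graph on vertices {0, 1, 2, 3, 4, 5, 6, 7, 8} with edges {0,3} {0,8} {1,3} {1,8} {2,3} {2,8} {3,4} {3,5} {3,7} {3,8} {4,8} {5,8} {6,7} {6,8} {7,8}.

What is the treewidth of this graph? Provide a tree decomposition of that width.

Every bag has size at most 3, so the width is 3 − 1 = 2 and tw(G) ≤ 2. On the other hand G contains the 3-clique {0, 3, 8}. A clique must lie in a single bag of any decomposition, so no decomposition can have width below 2. The upper and lower bounds meet at 2, so that is the treewidth.

Treewidth 2.
One optimal decomposition is:
Bags: B1 = {0, 3, 8}  B2 = {3, 5, 8}  B3 = {2, 3, 8}  B4 = {1, 3, 8}  B5 = {3, 7, 8}  B6 = {3, 4, 8}  B7 = {6, 7, 8}
Tree: B1–B2, B1–B3, B2–B4, B1–B5, B4–B6, B5–B7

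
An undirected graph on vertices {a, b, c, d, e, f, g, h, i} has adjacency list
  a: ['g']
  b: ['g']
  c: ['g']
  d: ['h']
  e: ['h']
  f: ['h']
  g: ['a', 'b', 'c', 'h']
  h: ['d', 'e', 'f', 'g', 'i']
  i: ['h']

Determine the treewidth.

A width-1 tree decomposition is:
Bags: B1 = {g, h}  B2 = {h, i}  B3 = {b, g}  B4 = {d, h}  B5 = {c, g}  B6 = {a, g}  B7 = {e, h}  B8 = {f, h}
Tree: B1–B2, B1–B3, B2–B4, B3–B5, B3–B6, B4–B7, B7–B8
The largest bag has 2 vertices, giving width 1; this decomposition certifies tw(G) ≤ 1. G has an edge, so its treewidth is at least 1. The upper and lower bounds meet at 1, so that is the treewidth.

1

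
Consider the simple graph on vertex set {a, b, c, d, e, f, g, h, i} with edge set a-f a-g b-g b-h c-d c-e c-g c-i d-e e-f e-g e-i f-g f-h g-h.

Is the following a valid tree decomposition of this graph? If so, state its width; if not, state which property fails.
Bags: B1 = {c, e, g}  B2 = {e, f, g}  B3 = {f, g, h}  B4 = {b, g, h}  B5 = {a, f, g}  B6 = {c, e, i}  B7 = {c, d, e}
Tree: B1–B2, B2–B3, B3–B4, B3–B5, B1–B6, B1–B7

Checking the three conditions: (i) the bags cover all of {a, b, c, d, e, f, g, h, i}; (ii) for each edge, some bag contains both endpoints; (iii) the bags containing any fixed vertex form a subtree. All hold, so the decomposition is valid with width 3 − 1 = 2.

Yes; width 2.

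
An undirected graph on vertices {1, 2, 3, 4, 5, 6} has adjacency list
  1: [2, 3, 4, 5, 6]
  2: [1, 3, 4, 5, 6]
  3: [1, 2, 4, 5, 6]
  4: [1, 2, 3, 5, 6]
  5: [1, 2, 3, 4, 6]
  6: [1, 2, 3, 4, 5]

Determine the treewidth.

A width-5 tree decomposition is:
Bags: B1 = {1, 2, 3, 4, 5, 6}
Tree: (single bag)
With just one bag of size 6, the width is 6 − 1 = 5, so tw(G) ≤ 5. Conversely, {1, 2, 3, 4, 5, 6} is a clique of size 6, and the vertices of any clique must share a bag in every tree decomposition; so some bag has ≥ 6 vertices and tw(G) ≥ 5. Therefore the treewidth is 5.

5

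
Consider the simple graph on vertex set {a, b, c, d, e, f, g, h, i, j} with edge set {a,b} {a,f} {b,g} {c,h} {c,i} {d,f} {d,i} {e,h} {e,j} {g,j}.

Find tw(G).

2

A width-2 tree decomposition is:
Bags: B1 = {e, h, j}  B2 = {c, h, j}  B3 = {c, i, j}  B4 = {d, i, j}  B5 = {d, f, j}  B6 = {a, f, j}  B7 = {a, b, j}  B8 = {b, g, j}
Tree: B1–B2, B2–B3, B3–B4, B4–B5, B5–B6, B6–B7, B7–B8
Each bag holds 3 vertices, so the decomposition has width 2, which upper-bounds the treewidth. For the lower bound, G contains the cycle j–e–h–c–i–d–f–a–b–g–j, so G is not a forest; only forests have treewidth ≤ 1, hence tw(G) ≥ 2. The upper and lower bounds meet at 2, so that is the treewidth.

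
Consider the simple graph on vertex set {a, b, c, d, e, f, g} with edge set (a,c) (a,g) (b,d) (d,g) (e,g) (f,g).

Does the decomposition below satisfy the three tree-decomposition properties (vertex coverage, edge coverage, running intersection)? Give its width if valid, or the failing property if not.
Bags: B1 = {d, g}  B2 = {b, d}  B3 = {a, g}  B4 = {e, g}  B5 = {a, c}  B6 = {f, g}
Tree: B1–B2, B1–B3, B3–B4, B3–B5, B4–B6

Every vertex of G appears in some bag (union = {a, b, c, d, e, f, g}); every edge is covered by a bag; and for each vertex v the set of bags containing v is connected in the bag tree. The decomposition is therefore valid. The largest bag has 2 vertices, so the width is 1.

Yes; width 1.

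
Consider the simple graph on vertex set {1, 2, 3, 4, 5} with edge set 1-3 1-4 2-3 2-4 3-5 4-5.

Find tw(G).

A width-2 tree decomposition is:
Bags: B1 = {2, 3, 4}  B2 = {3, 4, 5}  B3 = {1, 3, 4}
Tree: B1–B2, B2–B3
Each bag holds 3 vertices, so the decomposition has width 2, which upper-bounds the treewidth. For the lower bound, G contains the cycle 3–2–4–5–3, so G is not a forest; only forests have treewidth ≤ 1, hence tw(G) ≥ 2. The upper and lower bounds meet at 2, so that is the treewidth.

2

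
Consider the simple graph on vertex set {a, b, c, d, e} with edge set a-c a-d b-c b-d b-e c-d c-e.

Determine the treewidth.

A width-2 tree decomposition is:
Bags: B1 = {a, c, d}  B2 = {b, c, d}  B3 = {b, c, e}
Tree: B1–B2, B2–B3
Every bag has size at most 3, so the width is 3 − 1 = 2 and tw(G) ≤ 2. On the other hand G contains the 3-clique {a, c, d}. A clique must lie in a single bag of any decomposition, so no decomposition can have width below 2. Therefore the treewidth is 2.

2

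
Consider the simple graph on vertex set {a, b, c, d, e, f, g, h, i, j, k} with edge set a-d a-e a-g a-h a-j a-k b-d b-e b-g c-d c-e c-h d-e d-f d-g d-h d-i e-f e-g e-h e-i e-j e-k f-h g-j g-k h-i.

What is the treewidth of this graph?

3

A width-3 tree decomposition is:
Bags: B1 = {a, d, e, h}  B2 = {a, d, e, g}  B3 = {b, d, e, g}  B4 = {a, e, g, j}  B5 = {c, d, e, h}  B6 = {d, e, f, h}  B7 = {a, e, g, k}  B8 = {d, e, h, i}
Tree: B1–B2, B2–B3, B2–B4, B1–B5, B1–B6, B4–B7, B6–B8
Every bag has size at most 4, so the width is 4 − 1 = 3 and tw(G) ≤ 3. For the lower bound, the 4 vertices {a, d, e, g} are pairwise adjacent, and any tree decomposition puts a clique entirely inside one bag — forcing width ≥ 3. The upper and lower bounds meet at 3, so that is the treewidth.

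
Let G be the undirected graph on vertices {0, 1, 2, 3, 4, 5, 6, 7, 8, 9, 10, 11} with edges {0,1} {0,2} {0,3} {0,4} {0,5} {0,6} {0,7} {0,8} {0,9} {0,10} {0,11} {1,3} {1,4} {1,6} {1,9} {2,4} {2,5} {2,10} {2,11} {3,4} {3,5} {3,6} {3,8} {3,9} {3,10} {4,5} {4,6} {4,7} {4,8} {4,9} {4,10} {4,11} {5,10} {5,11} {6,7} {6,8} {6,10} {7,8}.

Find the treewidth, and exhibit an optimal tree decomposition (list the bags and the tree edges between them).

Treewidth 4.
One optimal decomposition is:
Bags: B1 = {0, 3, 4, 6, 10}  B2 = {0, 3, 4, 6, 8}  B3 = {0, 4, 6, 7, 8}  B4 = {0, 3, 4, 5, 10}  B5 = {0, 2, 4, 5, 10}  B6 = {0, 1, 3, 4, 6}  B7 = {0, 1, 3, 4, 9}  B8 = {0, 2, 4, 5, 11}
Tree: B1–B2, B2–B3, B1–B4, B4–B5, B1–B6, B6–B7, B5–B8

Each bag holds 5 vertices, so the decomposition has width 4, which upper-bounds the treewidth. On the other hand G contains the 5-clique {0, 2, 4, 5, 11}. A clique must lie in a single bag of any decomposition, so no decomposition can have width below 4. Therefore the treewidth is 4.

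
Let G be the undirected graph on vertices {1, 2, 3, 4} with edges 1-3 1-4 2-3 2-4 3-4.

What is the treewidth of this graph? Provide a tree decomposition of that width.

Every bag has size at most 3, so the width is 3 − 1 = 2 and tw(G) ≤ 2. For the lower bound, the 3 vertices {1, 3, 4} are pairwise adjacent, and any tree decomposition puts a clique entirely inside one bag — forcing width ≥ 2. The upper and lower bounds meet at 2, so that is the treewidth.

Treewidth 2.
Bags: B1 = {1, 3, 4}  B2 = {2, 3, 4}
Tree: B1–B2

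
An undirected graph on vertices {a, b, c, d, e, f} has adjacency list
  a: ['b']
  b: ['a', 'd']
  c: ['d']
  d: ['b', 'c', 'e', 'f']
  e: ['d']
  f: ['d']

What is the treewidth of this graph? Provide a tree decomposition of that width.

Treewidth 1.
One optimal decomposition is:
Bags: B1 = {b, d}  B2 = {d, e}  B3 = {c, d}  B4 = {d, f}  B5 = {a, b}
Tree: B1–B2, B1–B3, B1–B4, B1–B5

Every bag has size at most 2, so the width is 2 − 1 = 1 and tw(G) ≤ 1. Since G has at least one edge (e.g. b–d), it is not an edgeless graph, so tw(G) ≥ 1. Combining the bounds, tw(G) = 1.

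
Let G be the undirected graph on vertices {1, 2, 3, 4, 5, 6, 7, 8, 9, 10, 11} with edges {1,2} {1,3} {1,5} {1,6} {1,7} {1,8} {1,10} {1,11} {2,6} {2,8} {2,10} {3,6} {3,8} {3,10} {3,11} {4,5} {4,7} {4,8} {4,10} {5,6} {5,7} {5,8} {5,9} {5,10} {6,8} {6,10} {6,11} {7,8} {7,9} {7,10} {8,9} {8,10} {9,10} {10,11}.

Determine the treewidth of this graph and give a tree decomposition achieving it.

Treewidth 4.
One such decomposition:
Bags: B1 = {1, 5, 7, 8, 10}  B2 = {1, 5, 6, 8, 10}  B3 = {4, 5, 7, 8, 10}  B4 = {1, 3, 6, 8, 10}  B5 = {1, 3, 6, 10, 11}  B6 = {5, 7, 8, 9, 10}  B7 = {1, 2, 6, 8, 10}
Tree: B1–B2, B1–B3, B2–B4, B4–B5, B3–B6, B4–B7

Each bag holds 5 vertices, so the decomposition has width 4, which upper-bounds the treewidth. Conversely, {1, 2, 6, 8, 10} is a clique of size 5, and the vertices of any clique must share a bag in every tree decomposition; so some bag has ≥ 5 vertices and tw(G) ≥ 4. Combining the bounds, tw(G) = 4.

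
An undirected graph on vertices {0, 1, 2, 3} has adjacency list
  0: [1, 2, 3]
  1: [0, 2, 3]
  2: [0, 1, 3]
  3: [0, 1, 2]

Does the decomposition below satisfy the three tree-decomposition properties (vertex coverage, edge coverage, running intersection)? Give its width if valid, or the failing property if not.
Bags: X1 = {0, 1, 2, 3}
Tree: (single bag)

Vertex coverage: the bags together contain {0, 1, 2, 3}, the full vertex set. Edge coverage: each edge of G has both endpoints in at least one bag. Running intersection: for every vertex, the bags containing it form a connected subtree. All three properties hold, so this is a valid tree decomposition of width max|bag| − 1 = 3, and hence tw(G) ≤ 3.

Yes; width 3.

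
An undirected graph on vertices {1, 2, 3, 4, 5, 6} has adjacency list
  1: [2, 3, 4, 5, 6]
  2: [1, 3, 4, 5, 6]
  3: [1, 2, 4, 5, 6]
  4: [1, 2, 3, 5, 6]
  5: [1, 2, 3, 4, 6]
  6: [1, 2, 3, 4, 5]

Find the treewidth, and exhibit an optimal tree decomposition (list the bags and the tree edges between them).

Treewidth 5.
One such decomposition:
Bags: B1 = {1, 2, 3, 4, 5, 6}
Tree: (single bag)

With just one bag of size 6, the width is 6 − 1 = 5, so tw(G) ≤ 5. Conversely, {1, 2, 3, 4, 5, 6} is a clique of size 6, and the vertices of any clique must share a bag in every tree decomposition; so some bag has ≥ 6 vertices and tw(G) ≥ 5. Hence tw(G) = 5 exactly.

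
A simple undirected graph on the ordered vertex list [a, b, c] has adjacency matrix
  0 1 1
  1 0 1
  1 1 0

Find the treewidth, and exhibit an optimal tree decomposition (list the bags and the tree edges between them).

Treewidth 2.
Bags: B1 = {a, b, c}
Tree: (single bag)

A single bag containing all 3 vertices is trivially a valid decomposition of width 2. For the lower bound, the 3 vertices {a, b, c} are pairwise adjacent, and any tree decomposition puts a clique entirely inside one bag — forcing width ≥ 2. Combining the bounds, tw(G) = 2.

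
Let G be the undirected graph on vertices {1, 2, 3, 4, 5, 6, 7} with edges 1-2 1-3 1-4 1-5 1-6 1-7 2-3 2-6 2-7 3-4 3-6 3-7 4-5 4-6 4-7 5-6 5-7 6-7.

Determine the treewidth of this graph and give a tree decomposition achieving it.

Every bag has size at most 5, so the width is 5 − 1 = 4 and tw(G) ≤ 4. On the other hand G contains the 5-clique {1, 2, 3, 6, 7}. A clique must lie in a single bag of any decomposition, so no decomposition can have width below 4. Combining the bounds, tw(G) = 4.

Treewidth 4.
Bags: B1 = {1, 4, 5, 6, 7}  B2 = {1, 3, 4, 6, 7}  B3 = {1, 2, 3, 6, 7}
Tree: B1–B2, B2–B3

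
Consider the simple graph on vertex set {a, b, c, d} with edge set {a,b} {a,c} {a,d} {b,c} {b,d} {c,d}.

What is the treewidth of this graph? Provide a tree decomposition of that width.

With just one bag of size 4, the width is 4 − 1 = 3, so tw(G) ≤ 3. For the lower bound, the 4 vertices {a, b, c, d} are pairwise adjacent, and any tree decomposition puts a clique entirely inside one bag — forcing width ≥ 3. Hence tw(G) = 3 exactly.

Treewidth 3.
One such decomposition:
Bags: B1 = {a, b, c, d}
Tree: (single bag)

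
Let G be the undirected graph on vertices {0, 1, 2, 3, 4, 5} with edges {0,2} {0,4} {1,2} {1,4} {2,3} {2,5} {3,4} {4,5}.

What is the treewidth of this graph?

2

A width-2 tree decomposition is:
Bags: B1 = {1, 2, 4}  B2 = {2, 3, 4}  B3 = {0, 2, 4}  B4 = {2, 4, 5}
Tree: B1–B2, B2–B3, B3–B4
Each bag holds 3 vertices, so the decomposition has width 2, which upper-bounds the treewidth. The edges 4–1–2–3–4 form a cycle, so G is not a tree and its treewidth is at least 2. Hence tw(G) = 2 exactly.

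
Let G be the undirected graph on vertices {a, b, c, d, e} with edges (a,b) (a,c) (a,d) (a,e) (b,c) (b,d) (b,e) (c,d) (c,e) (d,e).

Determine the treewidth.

A width-4 tree decomposition is:
Bags: B1 = {a, b, c, d, e}
Tree: (single bag)
A single bag containing all 5 vertices is trivially a valid decomposition of width 4. On the other hand G contains the 5-clique {a, b, c, d, e}. A clique must lie in a single bag of any decomposition, so no decomposition can have width below 4. The upper and lower bounds meet at 4, so that is the treewidth.

4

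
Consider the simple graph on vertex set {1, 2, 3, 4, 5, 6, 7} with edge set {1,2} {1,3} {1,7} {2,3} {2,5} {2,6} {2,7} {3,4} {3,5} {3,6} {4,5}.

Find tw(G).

2

A width-2 tree decomposition is:
Bags: B1 = {2, 3, 6}  B2 = {1, 2, 3}  B3 = {2, 3, 5}  B4 = {3, 4, 5}  B5 = {1, 2, 7}
Tree: B1–B2, B1–B3, B3–B4, B2–B5
Each bag holds 3 vertices, so the decomposition has width 2, which upper-bounds the treewidth. For the lower bound, the 3 vertices {1, 2, 3} are pairwise adjacent, and any tree decomposition puts a clique entirely inside one bag — forcing width ≥ 2. Hence tw(G) = 2 exactly.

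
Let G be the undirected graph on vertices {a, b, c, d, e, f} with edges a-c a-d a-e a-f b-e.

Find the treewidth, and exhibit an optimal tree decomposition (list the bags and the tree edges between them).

Treewidth 1.
One such decomposition:
Bags: B1 = {a, d}  B2 = {a, f}  B3 = {a, e}  B4 = {a, c}  B5 = {b, e}
Tree: B1–B2, B2–B3, B3–B4, B3–B5

Each bag holds 2 vertices, so the decomposition has width 1, which upper-bounds the treewidth. Any graph with an edge has treewidth ≥ 1, and G has the edge d–a. Hence tw(G) = 1 exactly.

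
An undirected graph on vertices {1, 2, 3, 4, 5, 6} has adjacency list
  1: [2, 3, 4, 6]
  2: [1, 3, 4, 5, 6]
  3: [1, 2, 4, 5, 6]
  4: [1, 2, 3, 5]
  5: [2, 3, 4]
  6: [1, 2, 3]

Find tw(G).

3

A width-3 tree decomposition is:
Bags: B1 = {1, 2, 3, 6}  B2 = {1, 2, 3, 4}  B3 = {2, 3, 4, 5}
Tree: B1–B2, B2–B3
Each bag holds 4 vertices, so the decomposition has width 3, which upper-bounds the treewidth. On the other hand G contains the 4-clique {1, 2, 3, 4}. A clique must lie in a single bag of any decomposition, so no decomposition can have width below 3. Therefore the treewidth is 3.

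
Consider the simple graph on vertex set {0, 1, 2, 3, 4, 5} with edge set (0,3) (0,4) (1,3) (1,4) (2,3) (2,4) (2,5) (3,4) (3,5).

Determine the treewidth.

A width-2 tree decomposition is:
Bags: B1 = {2, 3, 4}  B2 = {1, 3, 4}  B3 = {0, 3, 4}  B4 = {2, 3, 5}
Tree: B1–B2, B1–B3, B1–B4
Every bag has size at most 3, so the width is 3 − 1 = 2 and tw(G) ≤ 2. For the lower bound, the 3 vertices {0, 3, 4} are pairwise adjacent, and any tree decomposition puts a clique entirely inside one bag — forcing width ≥ 2. Hence tw(G) = 2 exactly.

2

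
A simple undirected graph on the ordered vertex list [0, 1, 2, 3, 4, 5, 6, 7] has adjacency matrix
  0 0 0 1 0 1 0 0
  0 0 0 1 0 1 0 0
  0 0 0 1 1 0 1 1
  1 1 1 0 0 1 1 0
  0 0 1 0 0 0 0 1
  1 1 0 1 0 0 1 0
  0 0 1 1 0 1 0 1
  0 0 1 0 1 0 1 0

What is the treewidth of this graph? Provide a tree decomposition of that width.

Treewidth 2.
One optimal decomposition is:
Bags: B1 = {3, 5, 6}  B2 = {2, 3, 6}  B3 = {1, 3, 5}  B4 = {2, 6, 7}  B5 = {0, 3, 5}  B6 = {2, 4, 7}
Tree: B1–B2, B1–B3, B2–B4, B3–B5, B4–B6

Each bag holds 3 vertices, so the decomposition has width 2, which upper-bounds the treewidth. On the other hand G contains the 3-clique {2, 3, 6}. A clique must lie in a single bag of any decomposition, so no decomposition can have width below 2. The upper and lower bounds meet at 2, so that is the treewidth.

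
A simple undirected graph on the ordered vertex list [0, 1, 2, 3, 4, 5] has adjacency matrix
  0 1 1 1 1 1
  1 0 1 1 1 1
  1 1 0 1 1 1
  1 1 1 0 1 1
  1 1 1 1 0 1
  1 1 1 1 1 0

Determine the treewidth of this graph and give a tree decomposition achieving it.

Treewidth 5.
Bags: B1 = {0, 1, 2, 3, 4, 5}
Tree: (single bag)

With just one bag of size 6, the width is 6 − 1 = 5, so tw(G) ≤ 5. Conversely, {0, 1, 2, 3, 4, 5} is a clique of size 6, and the vertices of any clique must share a bag in every tree decomposition; so some bag has ≥ 6 vertices and tw(G) ≥ 5. Combining the bounds, tw(G) = 5.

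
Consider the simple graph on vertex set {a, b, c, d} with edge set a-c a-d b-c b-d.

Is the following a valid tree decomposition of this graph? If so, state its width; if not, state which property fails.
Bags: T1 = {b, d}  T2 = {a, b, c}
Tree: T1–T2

A tree decomposition must satisfy three properties: every vertex lies in some bag; for every edge, both endpoints lie together in some bag; and for every vertex, the bags containing it form a connected subtree. Here edge (a,d) lies in no bag, so the decomposition is invalid.

No — edge (a,d) lies in no bag.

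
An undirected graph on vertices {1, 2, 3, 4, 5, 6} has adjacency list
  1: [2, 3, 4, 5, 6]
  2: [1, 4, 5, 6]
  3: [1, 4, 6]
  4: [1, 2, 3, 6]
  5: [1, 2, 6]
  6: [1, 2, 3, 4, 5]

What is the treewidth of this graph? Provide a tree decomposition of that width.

Every bag has size at most 4, so the width is 4 − 1 = 3 and tw(G) ≤ 3. For the lower bound, the 4 vertices {1, 2, 4, 6} are pairwise adjacent, and any tree decomposition puts a clique entirely inside one bag — forcing width ≥ 3. Hence tw(G) = 3 exactly.

Treewidth 3.
One optimal decomposition is:
Bags: B1 = {1, 2, 4, 6}  B2 = {1, 2, 5, 6}  B3 = {1, 3, 4, 6}
Tree: B1–B2, B1–B3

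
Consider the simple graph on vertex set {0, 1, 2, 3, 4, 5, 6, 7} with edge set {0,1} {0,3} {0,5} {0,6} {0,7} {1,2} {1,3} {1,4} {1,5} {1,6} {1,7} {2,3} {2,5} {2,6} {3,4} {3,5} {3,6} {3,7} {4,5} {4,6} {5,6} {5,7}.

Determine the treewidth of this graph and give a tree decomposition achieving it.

Every bag has size at most 5, so the width is 5 − 1 = 4 and tw(G) ≤ 4. Conversely, {0, 1, 3, 5, 6} is a clique of size 5, and the vertices of any clique must share a bag in every tree decomposition; so some bag has ≥ 5 vertices and tw(G) ≥ 4. The upper and lower bounds meet at 4, so that is the treewidth.

Treewidth 4.
One such decomposition:
Bags: B1 = {0, 1, 3, 5, 7}  B2 = {0, 1, 3, 5, 6}  B3 = {1, 2, 3, 5, 6}  B4 = {1, 3, 4, 5, 6}
Tree: B1–B2, B2–B3, B2–B4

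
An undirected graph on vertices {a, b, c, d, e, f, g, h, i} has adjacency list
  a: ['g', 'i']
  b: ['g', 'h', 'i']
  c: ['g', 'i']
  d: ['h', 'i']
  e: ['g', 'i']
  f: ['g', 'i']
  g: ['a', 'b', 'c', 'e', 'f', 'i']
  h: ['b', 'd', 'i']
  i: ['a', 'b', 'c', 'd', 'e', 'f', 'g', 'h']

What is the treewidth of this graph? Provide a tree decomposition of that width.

Each bag holds 3 vertices, so the decomposition has width 2, which upper-bounds the treewidth. On the other hand G contains the 3-clique {d, h, i}. A clique must lie in a single bag of any decomposition, so no decomposition can have width below 2. Combining the bounds, tw(G) = 2.

Treewidth 2.
Bags: B1 = {a, g, i}  B2 = {b, g, i}  B3 = {b, h, i}  B4 = {c, g, i}  B5 = {d, h, i}  B6 = {f, g, i}  B7 = {e, g, i}
Tree: B1–B2, B2–B3, B1–B4, B3–B5, B2–B6, B2–B7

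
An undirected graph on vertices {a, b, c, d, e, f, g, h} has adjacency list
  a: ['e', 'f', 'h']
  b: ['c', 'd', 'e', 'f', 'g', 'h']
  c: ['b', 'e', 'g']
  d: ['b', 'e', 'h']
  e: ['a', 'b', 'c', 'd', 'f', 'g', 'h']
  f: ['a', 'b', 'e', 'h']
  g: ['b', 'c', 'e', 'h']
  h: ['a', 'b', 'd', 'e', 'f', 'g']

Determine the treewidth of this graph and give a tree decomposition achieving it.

The largest bag has 4 vertices, giving width 3; this decomposition certifies tw(G) ≤ 3. On the other hand G contains the 4-clique {a, e, f, h}. A clique must lie in a single bag of any decomposition, so no decomposition can have width below 3. Therefore the treewidth is 3.

Treewidth 3.
One optimal decomposition is:
Bags: B1 = {a, e, f, h}  B2 = {b, e, f, h}  B3 = {b, e, g, h}  B4 = {b, c, e, g}  B5 = {b, d, e, h}
Tree: B1–B2, B2–B3, B3–B4, B2–B5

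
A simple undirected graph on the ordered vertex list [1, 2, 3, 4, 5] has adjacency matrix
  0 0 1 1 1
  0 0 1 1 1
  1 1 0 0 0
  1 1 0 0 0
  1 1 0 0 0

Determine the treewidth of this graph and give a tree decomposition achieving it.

Treewidth 2.
One such decomposition:
Bags: B1 = {1, 2, 3}  B2 = {1, 2, 4}  B3 = {1, 2, 5}
Tree: B1–B2, B2–B3

Every bag has size at most 3, so the width is 3 − 1 = 2 and tw(G) ≤ 2. Since 2–3–1–4–2 is a cycle in G, G is not acyclic. Forests are exactly the graphs of treewidth ≤ 1, so tw(G) ≥ 2. Therefore the treewidth is 2.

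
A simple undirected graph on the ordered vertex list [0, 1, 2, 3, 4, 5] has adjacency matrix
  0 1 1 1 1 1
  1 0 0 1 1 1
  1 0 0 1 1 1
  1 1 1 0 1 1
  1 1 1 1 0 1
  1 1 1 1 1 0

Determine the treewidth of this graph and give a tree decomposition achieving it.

Every bag has size at most 5, so the width is 5 − 1 = 4 and tw(G) ≤ 4. For the lower bound, the 5 vertices {0, 1, 3, 4, 5} are pairwise adjacent, and any tree decomposition puts a clique entirely inside one bag — forcing width ≥ 4. Hence tw(G) = 4 exactly.

Treewidth 4.
Bags: B1 = {0, 1, 3, 4, 5}  B2 = {0, 2, 3, 4, 5}
Tree: B1–B2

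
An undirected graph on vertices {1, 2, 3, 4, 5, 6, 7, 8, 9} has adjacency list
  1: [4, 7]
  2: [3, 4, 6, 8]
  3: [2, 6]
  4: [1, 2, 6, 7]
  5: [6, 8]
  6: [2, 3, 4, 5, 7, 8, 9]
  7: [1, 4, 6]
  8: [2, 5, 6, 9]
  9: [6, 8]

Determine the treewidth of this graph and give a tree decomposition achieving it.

Every bag has size at most 3, so the width is 3 − 1 = 2 and tw(G) ≤ 2. Conversely, {1, 4, 7} is a clique of size 3, and the vertices of any clique must share a bag in every tree decomposition; so some bag has ≥ 3 vertices and tw(G) ≥ 2. The upper and lower bounds meet at 2, so that is the treewidth.

Treewidth 2.
One optimal decomposition is:
Bags: B1 = {4, 6, 7}  B2 = {2, 4, 6}  B3 = {2, 6, 8}  B4 = {2, 3, 6}  B5 = {6, 8, 9}  B6 = {1, 4, 7}  B7 = {5, 6, 8}
Tree: B1–B2, B2–B3, B3–B4, B3–B5, B1–B6, B3–B7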